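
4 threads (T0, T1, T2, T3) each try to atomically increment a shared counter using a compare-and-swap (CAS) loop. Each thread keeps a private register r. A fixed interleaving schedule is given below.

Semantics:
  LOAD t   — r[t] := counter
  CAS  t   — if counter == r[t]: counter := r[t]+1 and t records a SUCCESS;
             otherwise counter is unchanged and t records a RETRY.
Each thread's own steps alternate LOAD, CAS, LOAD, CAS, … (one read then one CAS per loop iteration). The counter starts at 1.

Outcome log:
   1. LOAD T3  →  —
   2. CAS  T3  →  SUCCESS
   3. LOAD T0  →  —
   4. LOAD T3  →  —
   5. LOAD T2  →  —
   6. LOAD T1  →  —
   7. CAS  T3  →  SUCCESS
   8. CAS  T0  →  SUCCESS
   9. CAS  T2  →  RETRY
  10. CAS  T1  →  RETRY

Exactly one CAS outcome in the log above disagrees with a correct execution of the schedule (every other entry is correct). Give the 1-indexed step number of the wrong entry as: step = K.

step = 8

Reference trace:
T3 LOAD — after: cnt=1, r=1 — load
T3 CAS — after: cnt=2, r=1 — ok
T0 LOAD — after: cnt=2, r=2 — load
T3 LOAD — after: cnt=2, r=2 — load
T2 LOAD — after: cnt=2, r=2 — load
T1 LOAD — after: cnt=2, r=2 — load
T3 CAS — after: cnt=3, r=2 — ok
T0 CAS — after: cnt=3, r=2 — retry
T2 CAS — after: cnt=3, r=2 — retry
T1 CAS — after: cnt=3, r=2 — retry
Mismatch at 8.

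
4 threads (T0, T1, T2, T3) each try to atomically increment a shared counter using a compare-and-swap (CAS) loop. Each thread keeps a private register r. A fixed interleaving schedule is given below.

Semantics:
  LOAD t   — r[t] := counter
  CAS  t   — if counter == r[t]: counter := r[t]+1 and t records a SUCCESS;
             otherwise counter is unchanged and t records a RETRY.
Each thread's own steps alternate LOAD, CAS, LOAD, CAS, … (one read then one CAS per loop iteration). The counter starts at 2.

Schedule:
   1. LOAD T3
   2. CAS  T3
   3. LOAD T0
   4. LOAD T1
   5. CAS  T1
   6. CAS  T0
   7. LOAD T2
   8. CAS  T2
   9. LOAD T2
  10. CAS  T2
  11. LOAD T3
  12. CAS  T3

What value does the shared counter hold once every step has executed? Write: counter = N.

   1) LOAD T3:  M=2  r_T3=2
   2) CAS  T3:  M=3  r_T3=2 ✓
   3) LOAD T0:  M=3  r_T0=3
   4) LOAD T1:  M=3  r_T1=3
   5) CAS  T1:  M=4  r_T1=3 ✓
   6) CAS  T0:  M=4  r_T0=3 ✗
   7) LOAD T2:  M=4  r_T2=4
   8) CAS  T2:  M=5  r_T2=4 ✓
   9) LOAD T2:  M=5  r_T2=5
  10) CAS  T2:  M=6  r_T2=5 ✓
  11) LOAD T3:  M=6  r_T3=6
  12) CAS  T3:  M=7  r_T3=6 ✓

counter = 7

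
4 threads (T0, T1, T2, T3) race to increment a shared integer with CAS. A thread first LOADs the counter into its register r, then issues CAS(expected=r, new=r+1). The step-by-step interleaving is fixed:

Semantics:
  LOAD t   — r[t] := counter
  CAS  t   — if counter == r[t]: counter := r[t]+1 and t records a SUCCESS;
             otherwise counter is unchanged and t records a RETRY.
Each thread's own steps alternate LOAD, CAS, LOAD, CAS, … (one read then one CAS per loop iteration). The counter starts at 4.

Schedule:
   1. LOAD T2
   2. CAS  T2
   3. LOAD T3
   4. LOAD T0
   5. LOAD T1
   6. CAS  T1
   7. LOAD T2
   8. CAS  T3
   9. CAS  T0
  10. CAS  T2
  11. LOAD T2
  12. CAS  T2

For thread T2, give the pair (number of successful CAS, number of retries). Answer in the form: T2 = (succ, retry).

T2 = (3, 0)

#1 T2 reads 4
#2 T2 CAS(4→5) writes; counter now 5
#3 T3 reads 5
#4 T0 reads 5
#5 T1 reads 5
#6 T1 CAS(5→6) writes; counter now 6
#7 T2 reads 6
#8 T3 CAS(5→6) fails; counter now 6
#9 T0 CAS(5→6) fails; counter now 6
#10 T2 CAS(6→7) writes; counter now 7
#11 T2 reads 7
#12 T2 CAS(7→8) writes; counter now 8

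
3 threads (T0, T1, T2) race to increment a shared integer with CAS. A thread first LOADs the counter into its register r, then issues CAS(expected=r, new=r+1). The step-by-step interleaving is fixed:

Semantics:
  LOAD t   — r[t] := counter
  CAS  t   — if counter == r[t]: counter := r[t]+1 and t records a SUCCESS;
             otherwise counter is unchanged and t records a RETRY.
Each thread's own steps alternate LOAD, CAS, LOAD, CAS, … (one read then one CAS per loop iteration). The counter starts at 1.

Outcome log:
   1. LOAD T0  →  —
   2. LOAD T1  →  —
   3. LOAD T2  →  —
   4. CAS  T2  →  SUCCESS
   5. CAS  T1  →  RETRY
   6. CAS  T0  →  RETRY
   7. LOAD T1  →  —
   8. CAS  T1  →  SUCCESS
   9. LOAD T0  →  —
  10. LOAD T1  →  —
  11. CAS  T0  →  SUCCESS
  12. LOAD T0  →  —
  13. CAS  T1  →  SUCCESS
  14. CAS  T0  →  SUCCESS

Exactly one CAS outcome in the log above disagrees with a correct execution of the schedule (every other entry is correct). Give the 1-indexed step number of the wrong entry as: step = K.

Reference trace:
#1 T0 reads 1
#2 T1 reads 1
#3 T2 reads 1
#4 T2 CAS(1→2) writes; counter now 2
#5 T1 CAS(1→2) fails; counter now 2
#6 T0 CAS(1→2) fails; counter now 2
#7 T1 reads 2
#8 T1 CAS(2→3) writes; counter now 3
#9 T0 reads 3
#10 T1 reads 3
#11 T0 CAS(3→4) writes; counter now 4
#12 T0 reads 4
#13 T1 CAS(3→4) fails; counter now 4
#14 T0 CAS(4→5) writes; counter now 5
Log disagrees first at step 13.

step = 13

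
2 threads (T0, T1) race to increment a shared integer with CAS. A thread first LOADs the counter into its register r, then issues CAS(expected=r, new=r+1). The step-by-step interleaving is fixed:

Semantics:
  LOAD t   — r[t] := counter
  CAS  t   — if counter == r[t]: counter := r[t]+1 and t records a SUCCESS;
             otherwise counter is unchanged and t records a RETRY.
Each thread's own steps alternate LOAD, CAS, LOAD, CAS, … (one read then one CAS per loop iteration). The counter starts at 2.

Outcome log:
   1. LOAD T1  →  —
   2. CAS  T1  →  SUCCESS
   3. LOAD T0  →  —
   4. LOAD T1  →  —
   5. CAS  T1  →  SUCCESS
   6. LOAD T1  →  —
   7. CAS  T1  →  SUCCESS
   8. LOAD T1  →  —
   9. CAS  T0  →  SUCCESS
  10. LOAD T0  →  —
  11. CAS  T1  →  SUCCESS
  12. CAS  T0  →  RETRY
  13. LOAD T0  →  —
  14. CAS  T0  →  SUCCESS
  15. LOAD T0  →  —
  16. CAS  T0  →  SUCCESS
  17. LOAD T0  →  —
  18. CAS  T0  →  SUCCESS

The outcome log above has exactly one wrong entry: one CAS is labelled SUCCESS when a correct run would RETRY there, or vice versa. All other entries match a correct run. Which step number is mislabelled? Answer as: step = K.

step = 9

Re-executing:
   1) LOAD T1:  M=2  r_T1=2
   2) CAS  T1:  M=3  r_T1=2 ✓
   3) LOAD T0:  M=3  r_T0=3
   4) LOAD T1:  M=3  r_T1=3
   5) CAS  T1:  M=4  r_T1=3 ✓
   6) LOAD T1:  M=4  r_T1=4
   7) CAS  T1:  M=5  r_T1=4 ✓
   8) LOAD T1:  M=5  r_T1=5
   9) CAS  T0:  M=5  r_T0=3 ✗
  10) LOAD T0:  M=5  r_T0=5
  11) CAS  T1:  M=6  r_T1=5 ✓
  12) CAS  T0:  M=6  r_T0=5 ✗
  13) LOAD T0:  M=6  r_T0=6
  14) CAS  T0:  M=7  r_T0=6 ✓
  15) LOAD T0:  M=7  r_T0=7
  16) CAS  T0:  M=8  r_T0=7 ✓
  17) LOAD T0:  M=8  r_T0=8
  18) CAS  T0:  M=9  r_T0=8 ✓
Mismatch at 9.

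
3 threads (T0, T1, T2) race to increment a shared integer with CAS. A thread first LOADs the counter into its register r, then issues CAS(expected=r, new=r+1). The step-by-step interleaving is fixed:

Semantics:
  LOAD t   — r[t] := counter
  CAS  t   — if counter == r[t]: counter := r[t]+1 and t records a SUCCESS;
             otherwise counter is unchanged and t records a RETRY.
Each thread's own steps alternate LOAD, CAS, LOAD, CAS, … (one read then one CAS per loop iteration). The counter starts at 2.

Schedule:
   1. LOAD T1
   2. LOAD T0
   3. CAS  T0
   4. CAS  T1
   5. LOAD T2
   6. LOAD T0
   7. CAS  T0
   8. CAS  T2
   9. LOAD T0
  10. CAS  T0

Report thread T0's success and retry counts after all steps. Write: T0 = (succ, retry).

T0 = (3, 0)

   1) LOAD T1:  M=2  r_T1=2
   2) LOAD T0:  M=2  r_T0=2
   3) CAS  T0:  M=3  r_T0=2 ✓
   4) CAS  T1:  M=3  r_T1=2 ✗
   5) LOAD T2:  M=3  r_T2=3
   6) LOAD T0:  M=3  r_T0=3
   7) CAS  T0:  M=4  r_T0=3 ✓
   8) CAS  T2:  M=4  r_T2=3 ✗
   9) LOAD T0:  M=4  r_T0=4
  10) CAS  T0:  M=5  r_T0=4 ✓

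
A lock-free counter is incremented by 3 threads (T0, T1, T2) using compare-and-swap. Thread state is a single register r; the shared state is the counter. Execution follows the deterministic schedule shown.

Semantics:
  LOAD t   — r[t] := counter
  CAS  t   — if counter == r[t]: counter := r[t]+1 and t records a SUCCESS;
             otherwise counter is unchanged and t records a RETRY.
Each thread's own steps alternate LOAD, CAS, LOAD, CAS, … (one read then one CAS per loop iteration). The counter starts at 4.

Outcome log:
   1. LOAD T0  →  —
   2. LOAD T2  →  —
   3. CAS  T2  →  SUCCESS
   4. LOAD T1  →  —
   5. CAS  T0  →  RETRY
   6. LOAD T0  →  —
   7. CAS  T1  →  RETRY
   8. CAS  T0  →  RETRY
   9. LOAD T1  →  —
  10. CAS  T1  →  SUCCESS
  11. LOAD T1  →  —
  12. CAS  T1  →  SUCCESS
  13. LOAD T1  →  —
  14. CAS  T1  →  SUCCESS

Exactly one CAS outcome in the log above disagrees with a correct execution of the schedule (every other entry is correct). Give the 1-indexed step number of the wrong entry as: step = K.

Correct run:
1. LOAD T0 → mem=4 r[T0]=4 [LOAD]
2. LOAD T2 → mem=4 r[T2]=4 [LOAD]
3. CAS T2 → mem=5 r[T2]=4 [OK]
4. LOAD T1 → mem=5 r[T1]=5 [LOAD]
5. CAS T0 → mem=5 r[T0]=4 [RETRY]
6. LOAD T0 → mem=5 r[T0]=5 [LOAD]
7. CAS T1 → mem=6 r[T1]=5 [OK]
8. CAS T0 → mem=6 r[T0]=5 [RETRY]
9. LOAD T1 → mem=6 r[T1]=6 [LOAD]
10. CAS T1 → mem=7 r[T1]=6 [OK]
11. LOAD T1 → mem=7 r[T1]=7 [LOAD]
12. CAS T1 → mem=8 r[T1]=7 [OK]
13. LOAD T1 → mem=8 r[T1]=8 [LOAD]
14. CAS T1 → mem=9 r[T1]=8 [OK]
Flip is step 7.

step = 7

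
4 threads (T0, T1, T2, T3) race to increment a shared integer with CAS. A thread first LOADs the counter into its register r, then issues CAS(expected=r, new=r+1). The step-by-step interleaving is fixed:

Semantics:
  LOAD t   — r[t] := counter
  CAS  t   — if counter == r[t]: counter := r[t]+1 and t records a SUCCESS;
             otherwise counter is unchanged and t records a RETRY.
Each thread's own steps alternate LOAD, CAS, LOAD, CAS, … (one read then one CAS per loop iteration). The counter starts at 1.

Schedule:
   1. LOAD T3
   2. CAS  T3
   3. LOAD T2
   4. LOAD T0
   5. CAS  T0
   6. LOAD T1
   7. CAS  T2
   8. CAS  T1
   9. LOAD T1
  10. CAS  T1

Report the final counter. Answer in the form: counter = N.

[1] T3.load  rd  (counter 1, T3.r 1)
[2] T3.cas  hit  (counter 2, T3.r 1)
[3] T2.load  rd  (counter 2, T2.r 2)
[4] T0.load  rd  (counter 2, T0.r 2)
[5] T0.cas  hit  (counter 3, T0.r 2)
[6] T1.load  rd  (counter 3, T1.r 3)
[7] T2.cas  miss  (counter 3, T2.r 2)
[8] T1.cas  hit  (counter 4, T1.r 3)
[9] T1.load  rd  (counter 4, T1.r 4)
[10] T1.cas  hit  (counter 5, T1.r 4)

counter = 5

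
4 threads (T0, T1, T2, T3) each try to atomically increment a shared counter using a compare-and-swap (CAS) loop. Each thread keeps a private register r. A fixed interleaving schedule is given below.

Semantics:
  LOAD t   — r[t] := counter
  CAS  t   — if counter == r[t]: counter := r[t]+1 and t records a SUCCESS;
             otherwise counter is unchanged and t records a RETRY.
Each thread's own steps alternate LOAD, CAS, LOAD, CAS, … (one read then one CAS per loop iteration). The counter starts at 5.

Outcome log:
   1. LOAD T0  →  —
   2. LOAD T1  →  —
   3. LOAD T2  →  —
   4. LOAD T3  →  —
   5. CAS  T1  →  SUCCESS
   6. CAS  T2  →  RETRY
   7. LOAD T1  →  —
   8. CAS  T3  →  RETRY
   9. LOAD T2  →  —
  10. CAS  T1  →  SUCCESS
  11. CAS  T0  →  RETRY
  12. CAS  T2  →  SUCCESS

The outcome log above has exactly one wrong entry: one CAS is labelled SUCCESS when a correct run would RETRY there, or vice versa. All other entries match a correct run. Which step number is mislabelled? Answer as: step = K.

Re-executing:
[1] T0.load  rd  (counter 5, T0.r 5)
[2] T1.load  rd  (counter 5, T1.r 5)
[3] T2.load  rd  (counter 5, T2.r 5)
[4] T3.load  rd  (counter 5, T3.r 5)
[5] T1.cas  hit  (counter 6, T1.r 5)
[6] T2.cas  miss  (counter 6, T2.r 5)
[7] T1.load  rd  (counter 6, T1.r 6)
[8] T3.cas  miss  (counter 6, T3.r 5)
[9] T2.load  rd  (counter 6, T2.r 6)
[10] T1.cas  hit  (counter 7, T1.r 6)
[11] T0.cas  miss  (counter 7, T0.r 5)
[12] T2.cas  miss  (counter 7, T2.r 6)
Mismatch at 12.

step = 12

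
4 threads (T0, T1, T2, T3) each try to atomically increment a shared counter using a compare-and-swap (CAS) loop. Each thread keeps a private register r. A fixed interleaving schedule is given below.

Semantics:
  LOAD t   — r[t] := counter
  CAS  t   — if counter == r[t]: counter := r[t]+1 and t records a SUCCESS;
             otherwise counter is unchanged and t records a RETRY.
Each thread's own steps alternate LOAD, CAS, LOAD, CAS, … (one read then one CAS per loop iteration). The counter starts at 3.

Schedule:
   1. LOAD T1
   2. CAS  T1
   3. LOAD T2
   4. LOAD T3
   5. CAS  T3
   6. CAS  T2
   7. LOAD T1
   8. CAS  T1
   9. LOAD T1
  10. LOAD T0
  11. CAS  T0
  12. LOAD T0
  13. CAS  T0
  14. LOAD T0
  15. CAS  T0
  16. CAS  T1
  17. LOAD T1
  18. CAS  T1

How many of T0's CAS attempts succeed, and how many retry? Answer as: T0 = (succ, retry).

#1 T1 reads 3
#2 T1 CAS(3→4) writes; counter now 4
#3 T2 reads 4
#4 T3 reads 4
#5 T3 CAS(4→5) writes; counter now 5
#6 T2 CAS(4→5) fails; counter now 5
#7 T1 reads 5
#8 T1 CAS(5→6) writes; counter now 6
#9 T1 reads 6
#10 T0 reads 6
#11 T0 CAS(6→7) writes; counter now 7
#12 T0 reads 7
#13 T0 CAS(7→8) writes; counter now 8
#14 T0 reads 8
#15 T0 CAS(8→9) writes; counter now 9
#16 T1 CAS(6→7) fails; counter now 9
#17 T1 reads 9
#18 T1 CAS(9→10) writes; counter now 10

T0 = (3, 0)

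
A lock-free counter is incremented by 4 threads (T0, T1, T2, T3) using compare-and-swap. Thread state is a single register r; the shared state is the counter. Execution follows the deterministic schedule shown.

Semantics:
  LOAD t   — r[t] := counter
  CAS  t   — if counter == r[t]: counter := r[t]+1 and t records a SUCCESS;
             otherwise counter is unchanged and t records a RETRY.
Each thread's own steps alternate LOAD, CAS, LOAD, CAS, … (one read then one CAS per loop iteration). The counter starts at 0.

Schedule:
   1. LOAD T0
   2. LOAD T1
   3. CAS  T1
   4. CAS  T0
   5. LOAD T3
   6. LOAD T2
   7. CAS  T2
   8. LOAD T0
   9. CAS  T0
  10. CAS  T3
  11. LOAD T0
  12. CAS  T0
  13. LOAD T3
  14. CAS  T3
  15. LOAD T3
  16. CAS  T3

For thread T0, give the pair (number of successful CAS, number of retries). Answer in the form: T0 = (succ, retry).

T0 = (2, 1)

1. LOAD T0 → mem=0 r[T0]=0 [LOAD]
2. LOAD T1 → mem=0 r[T1]=0 [LOAD]
3. CAS T1 → mem=1 r[T1]=0 [OK]
4. CAS T0 → mem=1 r[T0]=0 [RETRY]
5. LOAD T3 → mem=1 r[T3]=1 [LOAD]
6. LOAD T2 → mem=1 r[T2]=1 [LOAD]
7. CAS T2 → mem=2 r[T2]=1 [OK]
8. LOAD T0 → mem=2 r[T0]=2 [LOAD]
9. CAS T0 → mem=3 r[T0]=2 [OK]
10. CAS T3 → mem=3 r[T3]=1 [RETRY]
11. LOAD T0 → mem=3 r[T0]=3 [LOAD]
12. CAS T0 → mem=4 r[T0]=3 [OK]
13. LOAD T3 → mem=4 r[T3]=4 [LOAD]
14. CAS T3 → mem=5 r[T3]=4 [OK]
15. LOAD T3 → mem=5 r[T3]=5 [LOAD]
16. CAS T3 → mem=6 r[T3]=5 [OK]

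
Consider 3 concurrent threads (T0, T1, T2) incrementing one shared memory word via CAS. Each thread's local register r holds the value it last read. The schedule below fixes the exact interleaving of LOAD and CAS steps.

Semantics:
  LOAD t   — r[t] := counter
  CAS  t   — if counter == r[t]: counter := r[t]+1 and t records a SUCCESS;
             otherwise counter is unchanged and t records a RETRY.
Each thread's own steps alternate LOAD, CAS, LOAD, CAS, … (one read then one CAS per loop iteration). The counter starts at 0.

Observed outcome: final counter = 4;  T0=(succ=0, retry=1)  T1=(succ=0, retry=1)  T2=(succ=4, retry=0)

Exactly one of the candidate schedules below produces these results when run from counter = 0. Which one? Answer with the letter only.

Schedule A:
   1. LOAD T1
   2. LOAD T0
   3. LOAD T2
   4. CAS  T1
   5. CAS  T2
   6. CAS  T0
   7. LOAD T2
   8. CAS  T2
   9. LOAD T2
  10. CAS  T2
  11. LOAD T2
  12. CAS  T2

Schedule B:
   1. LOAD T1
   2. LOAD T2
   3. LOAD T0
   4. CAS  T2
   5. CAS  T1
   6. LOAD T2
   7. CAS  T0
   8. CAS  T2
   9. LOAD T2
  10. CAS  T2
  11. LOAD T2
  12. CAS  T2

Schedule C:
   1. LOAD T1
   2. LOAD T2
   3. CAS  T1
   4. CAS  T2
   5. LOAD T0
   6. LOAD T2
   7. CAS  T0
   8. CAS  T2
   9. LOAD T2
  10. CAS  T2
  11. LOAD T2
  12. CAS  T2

Simulating candidate B:
   1) LOAD T1:  M=0  r_T1=0
   2) LOAD T2:  M=0  r_T2=0
   3) LOAD T0:  M=0  r_T0=0
   4) CAS  T2:  M=1  r_T2=0 ✓
   5) CAS  T1:  M=1  r_T1=0 ✗
   6) LOAD T2:  M=1  r_T2=1
   7) CAS  T0:  M=1  r_T0=0 ✗
   8) CAS  T2:  M=2  r_T2=1 ✓
   9) LOAD T2:  M=2  r_T2=2
  10) CAS  T2:  M=3  r_T2=2 ✓
  11) LOAD T2:  M=3  r_T2=3
  12) CAS  T2:  M=4  r_T2=3 ✓

B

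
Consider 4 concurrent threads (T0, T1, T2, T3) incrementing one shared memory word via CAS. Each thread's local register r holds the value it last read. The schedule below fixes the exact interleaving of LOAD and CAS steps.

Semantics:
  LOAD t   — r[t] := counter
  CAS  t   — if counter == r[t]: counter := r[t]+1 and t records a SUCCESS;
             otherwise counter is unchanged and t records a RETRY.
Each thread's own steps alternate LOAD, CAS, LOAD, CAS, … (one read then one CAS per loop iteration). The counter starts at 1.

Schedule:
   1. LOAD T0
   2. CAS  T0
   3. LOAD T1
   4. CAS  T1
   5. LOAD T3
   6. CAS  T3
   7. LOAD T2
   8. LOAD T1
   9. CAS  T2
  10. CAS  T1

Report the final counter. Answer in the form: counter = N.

counter = 5

[1] T0.load  rd  (counter 1, T0.r 1)
[2] T0.cas  hit  (counter 2, T0.r 1)
[3] T1.load  rd  (counter 2, T1.r 2)
[4] T1.cas  hit  (counter 3, T1.r 2)
[5] T3.load  rd  (counter 3, T3.r 3)
[6] T3.cas  hit  (counter 4, T3.r 3)
[7] T2.load  rd  (counter 4, T2.r 4)
[8] T1.load  rd  (counter 4, T1.r 4)
[9] T2.cas  hit  (counter 5, T2.r 4)
[10] T1.cas  miss  (counter 5, T1.r 4)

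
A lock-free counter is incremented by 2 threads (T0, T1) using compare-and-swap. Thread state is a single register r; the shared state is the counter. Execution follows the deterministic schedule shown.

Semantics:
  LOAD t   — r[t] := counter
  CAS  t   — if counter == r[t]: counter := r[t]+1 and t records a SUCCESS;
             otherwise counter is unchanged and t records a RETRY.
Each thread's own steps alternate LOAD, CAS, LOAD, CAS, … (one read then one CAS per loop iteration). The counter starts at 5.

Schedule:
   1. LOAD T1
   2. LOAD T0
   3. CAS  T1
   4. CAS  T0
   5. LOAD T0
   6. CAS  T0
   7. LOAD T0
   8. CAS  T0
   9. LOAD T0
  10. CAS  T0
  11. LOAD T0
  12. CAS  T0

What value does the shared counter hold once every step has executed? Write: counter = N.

counter = 10

T1 LOAD — after: cnt=5, r=5 — load
T0 LOAD — after: cnt=5, r=5 — load
T1 CAS — after: cnt=6, r=5 — ok
T0 CAS — after: cnt=6, r=5 — retry
T0 LOAD — after: cnt=6, r=6 — load
T0 CAS — after: cnt=7, r=6 — ok
T0 LOAD — after: cnt=7, r=7 — load
T0 CAS — after: cnt=8, r=7 — ok
T0 LOAD — after: cnt=8, r=8 — load
T0 CAS — after: cnt=9, r=8 — ok
T0 LOAD — after: cnt=9, r=9 — load
T0 CAS — after: cnt=10, r=9 — ok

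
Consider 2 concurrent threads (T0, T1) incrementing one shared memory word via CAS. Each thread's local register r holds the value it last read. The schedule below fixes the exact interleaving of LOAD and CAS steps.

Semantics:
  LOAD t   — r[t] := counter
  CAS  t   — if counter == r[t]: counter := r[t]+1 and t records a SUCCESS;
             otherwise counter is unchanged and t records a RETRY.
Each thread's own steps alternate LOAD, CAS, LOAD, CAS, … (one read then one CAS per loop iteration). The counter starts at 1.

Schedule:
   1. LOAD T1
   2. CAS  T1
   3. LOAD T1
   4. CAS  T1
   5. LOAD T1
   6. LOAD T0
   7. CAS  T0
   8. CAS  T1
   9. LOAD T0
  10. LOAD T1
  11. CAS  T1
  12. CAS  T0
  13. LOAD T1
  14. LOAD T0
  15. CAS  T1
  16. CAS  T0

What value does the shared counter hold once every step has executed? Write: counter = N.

counter = 6

T1 LOAD — after: cnt=1, r=1 — load
T1 CAS — after: cnt=2, r=1 — ok
T1 LOAD — after: cnt=2, r=2 — load
T1 CAS — after: cnt=3, r=2 — ok
T1 LOAD — after: cnt=3, r=3 — load
T0 LOAD — after: cnt=3, r=3 — load
T0 CAS — after: cnt=4, r=3 — ok
T1 CAS — after: cnt=4, r=3 — retry
T0 LOAD — after: cnt=4, r=4 — load
T1 LOAD — after: cnt=4, r=4 — load
T1 CAS — after: cnt=5, r=4 — ok
T0 CAS — after: cnt=5, r=4 — retry
T1 LOAD — after: cnt=5, r=5 — load
T0 LOAD — after: cnt=5, r=5 — load
T1 CAS — after: cnt=6, r=5 — ok
T0 CAS — after: cnt=6, r=5 — retry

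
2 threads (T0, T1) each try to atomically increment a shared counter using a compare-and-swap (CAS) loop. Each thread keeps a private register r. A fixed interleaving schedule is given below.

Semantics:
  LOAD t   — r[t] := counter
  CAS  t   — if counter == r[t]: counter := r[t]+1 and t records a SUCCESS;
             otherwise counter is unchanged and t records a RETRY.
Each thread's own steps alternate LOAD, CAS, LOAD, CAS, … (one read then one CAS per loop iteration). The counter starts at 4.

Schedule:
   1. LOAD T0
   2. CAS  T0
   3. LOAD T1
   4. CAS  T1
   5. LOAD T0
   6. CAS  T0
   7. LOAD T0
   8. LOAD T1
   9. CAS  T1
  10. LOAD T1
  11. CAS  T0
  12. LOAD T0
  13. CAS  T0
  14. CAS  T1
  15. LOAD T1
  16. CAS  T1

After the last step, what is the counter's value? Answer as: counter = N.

counter = 10

[1] T0.load  rd  (counter 4, T0.r 4)
[2] T0.cas  hit  (counter 5, T0.r 4)
[3] T1.load  rd  (counter 5, T1.r 5)
[4] T1.cas  hit  (counter 6, T1.r 5)
[5] T0.load  rd  (counter 6, T0.r 6)
[6] T0.cas  hit  (counter 7, T0.r 6)
[7] T0.load  rd  (counter 7, T0.r 7)
[8] T1.load  rd  (counter 7, T1.r 7)
[9] T1.cas  hit  (counter 8, T1.r 7)
[10] T1.load  rd  (counter 8, T1.r 8)
[11] T0.cas  miss  (counter 8, T0.r 7)
[12] T0.load  rd  (counter 8, T0.r 8)
[13] T0.cas  hit  (counter 9, T0.r 8)
[14] T1.cas  miss  (counter 9, T1.r 8)
[15] T1.load  rd  (counter 9, T1.r 9)
[16] T1.cas  hit  (counter 10, T1.r 9)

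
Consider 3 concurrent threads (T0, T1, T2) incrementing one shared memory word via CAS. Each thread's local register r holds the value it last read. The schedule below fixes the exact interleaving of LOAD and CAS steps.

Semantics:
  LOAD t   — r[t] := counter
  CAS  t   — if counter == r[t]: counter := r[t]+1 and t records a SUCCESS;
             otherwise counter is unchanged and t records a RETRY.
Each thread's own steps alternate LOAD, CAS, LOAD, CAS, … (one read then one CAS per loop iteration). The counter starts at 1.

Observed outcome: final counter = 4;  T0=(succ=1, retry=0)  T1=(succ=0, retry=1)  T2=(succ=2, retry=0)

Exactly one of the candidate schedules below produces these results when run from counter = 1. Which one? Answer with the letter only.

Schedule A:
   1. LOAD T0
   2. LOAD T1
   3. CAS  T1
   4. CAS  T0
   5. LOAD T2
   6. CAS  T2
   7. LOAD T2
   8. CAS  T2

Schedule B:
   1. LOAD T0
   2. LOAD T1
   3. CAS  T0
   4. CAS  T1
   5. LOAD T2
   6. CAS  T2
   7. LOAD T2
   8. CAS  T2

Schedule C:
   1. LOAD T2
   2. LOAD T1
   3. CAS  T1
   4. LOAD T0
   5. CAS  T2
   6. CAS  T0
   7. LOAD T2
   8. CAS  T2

Run B:
[1] T0.load  rd  (counter 1, T0.r 1)
[2] T1.load  rd  (counter 1, T1.r 1)
[3] T0.cas  hit  (counter 2, T0.r 1)
[4] T1.cas  miss  (counter 2, T1.r 1)
[5] T2.load  rd  (counter 2, T2.r 2)
[6] T2.cas  hit  (counter 3, T2.r 2)
[7] T2.load  rd  (counter 3, T2.r 3)
[8] T2.cas  hit  (counter 4, T2.r 3)

B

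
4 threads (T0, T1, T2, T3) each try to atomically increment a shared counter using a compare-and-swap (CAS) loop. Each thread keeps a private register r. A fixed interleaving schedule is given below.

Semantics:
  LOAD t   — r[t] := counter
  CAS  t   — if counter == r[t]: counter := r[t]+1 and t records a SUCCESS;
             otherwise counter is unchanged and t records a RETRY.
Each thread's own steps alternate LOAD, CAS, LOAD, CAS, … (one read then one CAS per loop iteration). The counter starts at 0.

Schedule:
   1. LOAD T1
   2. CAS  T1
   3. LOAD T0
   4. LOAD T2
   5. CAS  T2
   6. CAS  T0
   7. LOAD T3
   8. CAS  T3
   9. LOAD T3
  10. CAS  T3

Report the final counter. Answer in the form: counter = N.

counter = 4

[1] T1.load  rd  (counter 0, T1.r 0)
[2] T1.cas  hit  (counter 1, T1.r 0)
[3] T0.load  rd  (counter 1, T0.r 1)
[4] T2.load  rd  (counter 1, T2.r 1)
[5] T2.cas  hit  (counter 2, T2.r 1)
[6] T0.cas  miss  (counter 2, T0.r 1)
[7] T3.load  rd  (counter 2, T3.r 2)
[8] T3.cas  hit  (counter 3, T3.r 2)
[9] T3.load  rd  (counter 3, T3.r 3)
[10] T3.cas  hit  (counter 4, T3.r 3)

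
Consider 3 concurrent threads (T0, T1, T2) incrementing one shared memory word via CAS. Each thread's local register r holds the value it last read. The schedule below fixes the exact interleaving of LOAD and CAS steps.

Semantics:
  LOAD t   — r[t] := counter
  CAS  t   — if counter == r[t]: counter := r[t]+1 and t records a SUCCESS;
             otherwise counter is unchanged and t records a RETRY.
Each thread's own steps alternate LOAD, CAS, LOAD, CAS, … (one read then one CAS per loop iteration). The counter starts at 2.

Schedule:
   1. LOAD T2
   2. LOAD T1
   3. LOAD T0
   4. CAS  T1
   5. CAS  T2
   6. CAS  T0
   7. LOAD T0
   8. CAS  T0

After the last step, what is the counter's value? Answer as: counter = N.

#1 T2 reads 2
#2 T1 reads 2
#3 T0 reads 2
#4 T1 CAS(2→3) writes; counter now 3
#5 T2 CAS(2→3) fails; counter now 3
#6 T0 CAS(2→3) fails; counter now 3
#7 T0 reads 3
#8 T0 CAS(3→4) writes; counter now 4

counter = 4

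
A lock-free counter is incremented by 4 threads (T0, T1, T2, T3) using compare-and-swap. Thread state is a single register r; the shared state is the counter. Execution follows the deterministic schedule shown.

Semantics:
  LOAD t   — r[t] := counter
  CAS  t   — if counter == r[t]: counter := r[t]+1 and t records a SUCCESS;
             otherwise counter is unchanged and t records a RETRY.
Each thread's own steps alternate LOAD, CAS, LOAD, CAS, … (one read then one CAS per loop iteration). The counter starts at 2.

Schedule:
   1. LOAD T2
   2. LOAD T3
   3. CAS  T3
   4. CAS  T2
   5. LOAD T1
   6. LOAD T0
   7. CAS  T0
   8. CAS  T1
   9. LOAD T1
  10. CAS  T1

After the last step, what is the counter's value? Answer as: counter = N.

step 1: T2 LOAD ⇒ load; ctr=2 reg=2
step 2: T3 LOAD ⇒ load; ctr=2 reg=2
step 3: T3 CAS ⇒ ok; ctr=3 reg=2
step 4: T2 CAS ⇒ retry; ctr=3 reg=2
step 5: T1 LOAD ⇒ load; ctr=3 reg=3
step 6: T0 LOAD ⇒ load; ctr=3 reg=3
step 7: T0 CAS ⇒ ok; ctr=4 reg=3
step 8: T1 CAS ⇒ retry; ctr=4 reg=3
step 9: T1 LOAD ⇒ load; ctr=4 reg=4
step 10: T1 CAS ⇒ ok; ctr=5 reg=4

counter = 5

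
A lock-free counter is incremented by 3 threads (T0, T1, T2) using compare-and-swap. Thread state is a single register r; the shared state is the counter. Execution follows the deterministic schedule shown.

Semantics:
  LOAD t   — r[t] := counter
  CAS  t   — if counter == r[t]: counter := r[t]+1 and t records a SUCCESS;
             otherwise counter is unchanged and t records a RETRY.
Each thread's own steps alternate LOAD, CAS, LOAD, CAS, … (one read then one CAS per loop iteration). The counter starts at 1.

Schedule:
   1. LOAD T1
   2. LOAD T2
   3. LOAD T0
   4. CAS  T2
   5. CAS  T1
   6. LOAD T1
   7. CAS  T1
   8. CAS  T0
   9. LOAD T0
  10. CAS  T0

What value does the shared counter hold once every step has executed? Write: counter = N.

   1) LOAD T1:  M=1  r_T1=1
   2) LOAD T2:  M=1  r_T2=1
   3) LOAD T0:  M=1  r_T0=1
   4) CAS  T2:  M=2  r_T2=1 ✓
   5) CAS  T1:  M=2  r_T1=1 ✗
   6) LOAD T1:  M=2  r_T1=2
   7) CAS  T1:  M=3  r_T1=2 ✓
   8) CAS  T0:  M=3  r_T0=1 ✗
   9) LOAD T0:  M=3  r_T0=3
  10) CAS  T0:  M=4  r_T0=3 ✓

counter = 4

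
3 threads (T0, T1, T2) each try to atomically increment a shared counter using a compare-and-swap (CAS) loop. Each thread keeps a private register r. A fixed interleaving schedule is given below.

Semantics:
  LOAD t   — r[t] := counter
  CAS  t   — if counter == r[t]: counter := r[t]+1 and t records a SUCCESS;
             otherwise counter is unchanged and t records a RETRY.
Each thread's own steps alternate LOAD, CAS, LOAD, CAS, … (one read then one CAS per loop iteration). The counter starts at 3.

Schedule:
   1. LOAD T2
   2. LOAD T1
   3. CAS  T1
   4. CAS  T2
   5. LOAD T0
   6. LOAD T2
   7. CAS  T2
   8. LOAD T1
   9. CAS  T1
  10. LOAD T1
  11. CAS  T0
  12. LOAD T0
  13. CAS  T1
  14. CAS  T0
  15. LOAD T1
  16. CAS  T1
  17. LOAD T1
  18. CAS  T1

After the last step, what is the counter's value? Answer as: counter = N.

counter = 9

   1) LOAD T2:  M=3  r_T2=3
   2) LOAD T1:  M=3  r_T1=3
   3) CAS  T1:  M=4  r_T1=3 ✓
   4) CAS  T2:  M=4  r_T2=3 ✗
   5) LOAD T0:  M=4  r_T0=4
   6) LOAD T2:  M=4  r_T2=4
   7) CAS  T2:  M=5  r_T2=4 ✓
   8) LOAD T1:  M=5  r_T1=5
   9) CAS  T1:  M=6  r_T1=5 ✓
  10) LOAD T1:  M=6  r_T1=6
  11) CAS  T0:  M=6  r_T0=4 ✗
  12) LOAD T0:  M=6  r_T0=6
  13) CAS  T1:  M=7  r_T1=6 ✓
  14) CAS  T0:  M=7  r_T0=6 ✗
  15) LOAD T1:  M=7  r_T1=7
  16) CAS  T1:  M=8  r_T1=7 ✓
  17) LOAD T1:  M=8  r_T1=8
  18) CAS  T1:  M=9  r_T1=8 ✓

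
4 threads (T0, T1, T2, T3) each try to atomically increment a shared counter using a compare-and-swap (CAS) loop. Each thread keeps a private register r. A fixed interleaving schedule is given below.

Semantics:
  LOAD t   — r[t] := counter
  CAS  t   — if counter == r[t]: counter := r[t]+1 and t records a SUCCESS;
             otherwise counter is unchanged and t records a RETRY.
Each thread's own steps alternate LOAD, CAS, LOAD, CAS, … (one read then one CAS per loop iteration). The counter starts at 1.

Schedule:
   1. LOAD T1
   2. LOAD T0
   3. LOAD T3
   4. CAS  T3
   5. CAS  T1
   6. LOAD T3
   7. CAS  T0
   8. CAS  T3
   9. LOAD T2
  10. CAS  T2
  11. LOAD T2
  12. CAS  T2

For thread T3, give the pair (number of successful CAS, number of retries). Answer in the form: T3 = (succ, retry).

T3 = (2, 0)

T1 LOAD — after: cnt=1, r=1 — load
T0 LOAD — after: cnt=1, r=1 — load
T3 LOAD — after: cnt=1, r=1 — load
T3 CAS — after: cnt=2, r=1 — ok
T1 CAS — after: cnt=2, r=1 — retry
T3 LOAD — after: cnt=2, r=2 — load
T0 CAS — after: cnt=2, r=1 — retry
T3 CAS — after: cnt=3, r=2 — ok
T2 LOAD — after: cnt=3, r=3 — load
T2 CAS — after: cnt=4, r=3 — ok
T2 LOAD — after: cnt=4, r=4 — load
T2 CAS — after: cnt=5, r=4 — ok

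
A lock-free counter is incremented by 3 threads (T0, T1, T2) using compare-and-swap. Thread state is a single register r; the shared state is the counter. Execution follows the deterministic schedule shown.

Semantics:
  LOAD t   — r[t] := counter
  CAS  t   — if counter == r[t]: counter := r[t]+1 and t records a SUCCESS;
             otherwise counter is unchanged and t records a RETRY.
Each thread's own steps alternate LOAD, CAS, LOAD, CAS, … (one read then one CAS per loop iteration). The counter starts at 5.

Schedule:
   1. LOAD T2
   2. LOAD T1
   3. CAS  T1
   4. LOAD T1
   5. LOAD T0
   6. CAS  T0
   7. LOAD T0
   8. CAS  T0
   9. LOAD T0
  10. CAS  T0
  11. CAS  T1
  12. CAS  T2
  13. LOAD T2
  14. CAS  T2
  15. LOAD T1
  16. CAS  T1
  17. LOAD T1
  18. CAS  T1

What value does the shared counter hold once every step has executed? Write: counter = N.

counter = 12

   1) LOAD T2:  M=5  r_T2=5
   2) LOAD T1:  M=5  r_T1=5
   3) CAS  T1:  M=6  r_T1=5 ✓
   4) LOAD T1:  M=6  r_T1=6
   5) LOAD T0:  M=6  r_T0=6
   6) CAS  T0:  M=7  r_T0=6 ✓
   7) LOAD T0:  M=7  r_T0=7
   8) CAS  T0:  M=8  r_T0=7 ✓
   9) LOAD T0:  M=8  r_T0=8
  10) CAS  T0:  M=9  r_T0=8 ✓
  11) CAS  T1:  M=9  r_T1=6 ✗
  12) CAS  T2:  M=9  r_T2=5 ✗
  13) LOAD T2:  M=9  r_T2=9
  14) CAS  T2:  M=10  r_T2=9 ✓
  15) LOAD T1:  M=10  r_T1=10
  16) CAS  T1:  M=11  r_T1=10 ✓
  17) LOAD T1:  M=11  r_T1=11
  18) CAS  T1:  M=12  r_T1=11 ✓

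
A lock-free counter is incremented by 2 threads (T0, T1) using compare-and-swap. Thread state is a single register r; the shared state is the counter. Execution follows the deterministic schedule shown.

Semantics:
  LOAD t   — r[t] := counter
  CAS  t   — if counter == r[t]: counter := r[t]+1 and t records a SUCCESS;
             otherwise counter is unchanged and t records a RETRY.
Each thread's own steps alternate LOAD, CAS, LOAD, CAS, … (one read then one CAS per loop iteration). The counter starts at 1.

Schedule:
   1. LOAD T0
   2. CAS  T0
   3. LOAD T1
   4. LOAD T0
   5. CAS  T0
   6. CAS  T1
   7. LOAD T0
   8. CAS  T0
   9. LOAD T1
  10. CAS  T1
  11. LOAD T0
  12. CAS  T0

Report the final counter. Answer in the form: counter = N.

   1) LOAD T0:  M=1  r_T0=1
   2) CAS  T0:  M=2  r_T0=1 ✓
   3) LOAD T1:  M=2  r_T1=2
   4) LOAD T0:  M=2  r_T0=2
   5) CAS  T0:  M=3  r_T0=2 ✓
   6) CAS  T1:  M=3  r_T1=2 ✗
   7) LOAD T0:  M=3  r_T0=3
   8) CAS  T0:  M=4  r_T0=3 ✓
   9) LOAD T1:  M=4  r_T1=4
  10) CAS  T1:  M=5  r_T1=4 ✓
  11) LOAD T0:  M=5  r_T0=5
  12) CAS  T0:  M=6  r_T0=5 ✓

counter = 6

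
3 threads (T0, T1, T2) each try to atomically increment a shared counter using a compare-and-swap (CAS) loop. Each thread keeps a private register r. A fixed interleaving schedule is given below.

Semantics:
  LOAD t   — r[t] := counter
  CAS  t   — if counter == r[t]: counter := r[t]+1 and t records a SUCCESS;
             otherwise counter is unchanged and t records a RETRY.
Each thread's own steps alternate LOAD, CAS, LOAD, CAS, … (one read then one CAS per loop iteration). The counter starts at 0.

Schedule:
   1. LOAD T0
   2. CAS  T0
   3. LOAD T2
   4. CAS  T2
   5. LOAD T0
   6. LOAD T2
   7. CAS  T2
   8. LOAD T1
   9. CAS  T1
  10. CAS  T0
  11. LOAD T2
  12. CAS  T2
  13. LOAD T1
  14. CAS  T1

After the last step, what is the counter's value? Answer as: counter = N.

#1 T0 reads 0
#2 T0 CAS(0→1) writes; counter now 1
#3 T2 reads 1
#4 T2 CAS(1→2) writes; counter now 2
#5 T0 reads 2
#6 T2 reads 2
#7 T2 CAS(2→3) writes; counter now 3
#8 T1 reads 3
#9 T1 CAS(3→4) writes; counter now 4
#10 T0 CAS(2→3) fails; counter now 4
#11 T2 reads 4
#12 T2 CAS(4→5) writes; counter now 5
#13 T1 reads 5
#14 T1 CAS(5→6) writes; counter now 6

counter = 6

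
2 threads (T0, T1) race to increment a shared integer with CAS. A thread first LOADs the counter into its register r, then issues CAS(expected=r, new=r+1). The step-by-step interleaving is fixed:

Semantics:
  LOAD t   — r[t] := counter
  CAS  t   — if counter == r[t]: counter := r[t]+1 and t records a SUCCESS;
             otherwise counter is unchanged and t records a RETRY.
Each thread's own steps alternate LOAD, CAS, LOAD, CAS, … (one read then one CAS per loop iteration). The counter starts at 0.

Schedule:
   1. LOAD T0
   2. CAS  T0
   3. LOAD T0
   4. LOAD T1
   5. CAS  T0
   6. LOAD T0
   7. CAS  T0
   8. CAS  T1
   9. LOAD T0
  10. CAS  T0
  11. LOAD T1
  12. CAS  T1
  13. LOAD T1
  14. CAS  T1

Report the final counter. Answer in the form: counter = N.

counter = 6

1. LOAD T0 → mem=0 r[T0]=0 [LOAD]
2. CAS T0 → mem=1 r[T0]=0 [OK]
3. LOAD T0 → mem=1 r[T0]=1 [LOAD]
4. LOAD T1 → mem=1 r[T1]=1 [LOAD]
5. CAS T0 → mem=2 r[T0]=1 [OK]
6. LOAD T0 → mem=2 r[T0]=2 [LOAD]
7. CAS T0 → mem=3 r[T0]=2 [OK]
8. CAS T1 → mem=3 r[T1]=1 [RETRY]
9. LOAD T0 → mem=3 r[T0]=3 [LOAD]
10. CAS T0 → mem=4 r[T0]=3 [OK]
11. LOAD T1 → mem=4 r[T1]=4 [LOAD]
12. CAS T1 → mem=5 r[T1]=4 [OK]
13. LOAD T1 → mem=5 r[T1]=5 [LOAD]
14. CAS T1 → mem=6 r[T1]=5 [OK]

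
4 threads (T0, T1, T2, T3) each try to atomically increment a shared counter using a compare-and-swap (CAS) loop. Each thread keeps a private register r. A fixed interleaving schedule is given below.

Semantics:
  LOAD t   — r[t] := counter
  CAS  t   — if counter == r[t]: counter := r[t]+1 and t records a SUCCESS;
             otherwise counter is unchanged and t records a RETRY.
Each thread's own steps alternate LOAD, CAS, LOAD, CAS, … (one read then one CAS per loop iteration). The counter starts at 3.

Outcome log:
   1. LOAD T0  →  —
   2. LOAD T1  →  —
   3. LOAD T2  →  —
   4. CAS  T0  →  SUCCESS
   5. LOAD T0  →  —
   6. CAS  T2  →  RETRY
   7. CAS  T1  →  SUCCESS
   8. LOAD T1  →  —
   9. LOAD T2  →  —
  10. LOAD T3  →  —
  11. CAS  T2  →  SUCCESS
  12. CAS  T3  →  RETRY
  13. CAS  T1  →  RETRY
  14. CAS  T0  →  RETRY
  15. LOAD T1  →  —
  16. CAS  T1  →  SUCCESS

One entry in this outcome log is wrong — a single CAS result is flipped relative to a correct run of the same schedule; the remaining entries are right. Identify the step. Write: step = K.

step = 7

Correct run:
T0 LOAD — after: cnt=3, r=3 — load
T1 LOAD — after: cnt=3, r=3 — load
T2 LOAD — after: cnt=3, r=3 — load
T0 CAS — after: cnt=4, r=3 — ok
T0 LOAD — after: cnt=4, r=4 — load
T2 CAS — after: cnt=4, r=3 — retry
T1 CAS — after: cnt=4, r=3 — retry
T1 LOAD — after: cnt=4, r=4 — load
T2 LOAD — after: cnt=4, r=4 — load
T3 LOAD — after: cnt=4, r=4 — load
T2 CAS — after: cnt=5, r=4 — ok
T3 CAS — after: cnt=5, r=4 — retry
T1 CAS — after: cnt=5, r=4 — retry
T0 CAS — after: cnt=5, r=4 — retry
T1 LOAD — after: cnt=5, r=5 — load
T1 CAS — after: cnt=6, r=5 — ok
Flip is step 7.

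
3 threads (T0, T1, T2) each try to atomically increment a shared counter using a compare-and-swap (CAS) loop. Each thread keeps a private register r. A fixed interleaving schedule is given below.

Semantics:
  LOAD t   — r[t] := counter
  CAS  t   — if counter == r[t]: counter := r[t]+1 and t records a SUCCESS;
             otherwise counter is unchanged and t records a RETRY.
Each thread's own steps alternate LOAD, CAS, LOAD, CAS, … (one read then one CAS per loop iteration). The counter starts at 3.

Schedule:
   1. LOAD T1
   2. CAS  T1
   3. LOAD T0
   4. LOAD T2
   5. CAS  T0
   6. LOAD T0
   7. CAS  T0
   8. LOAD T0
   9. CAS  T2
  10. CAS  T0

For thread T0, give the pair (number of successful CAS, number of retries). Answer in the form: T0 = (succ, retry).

T0 = (3, 0)

T1 LOAD — after: cnt=3, r=3 — load
T1 CAS — after: cnt=4, r=3 — ok
T0 LOAD — after: cnt=4, r=4 — load
T2 LOAD — after: cnt=4, r=4 — load
T0 CAS — after: cnt=5, r=4 — ok
T0 LOAD — after: cnt=5, r=5 — load
T0 CAS — after: cnt=6, r=5 — ok
T0 LOAD — after: cnt=6, r=6 — load
T2 CAS — after: cnt=6, r=4 — retry
T0 CAS — after: cnt=7, r=6 — ok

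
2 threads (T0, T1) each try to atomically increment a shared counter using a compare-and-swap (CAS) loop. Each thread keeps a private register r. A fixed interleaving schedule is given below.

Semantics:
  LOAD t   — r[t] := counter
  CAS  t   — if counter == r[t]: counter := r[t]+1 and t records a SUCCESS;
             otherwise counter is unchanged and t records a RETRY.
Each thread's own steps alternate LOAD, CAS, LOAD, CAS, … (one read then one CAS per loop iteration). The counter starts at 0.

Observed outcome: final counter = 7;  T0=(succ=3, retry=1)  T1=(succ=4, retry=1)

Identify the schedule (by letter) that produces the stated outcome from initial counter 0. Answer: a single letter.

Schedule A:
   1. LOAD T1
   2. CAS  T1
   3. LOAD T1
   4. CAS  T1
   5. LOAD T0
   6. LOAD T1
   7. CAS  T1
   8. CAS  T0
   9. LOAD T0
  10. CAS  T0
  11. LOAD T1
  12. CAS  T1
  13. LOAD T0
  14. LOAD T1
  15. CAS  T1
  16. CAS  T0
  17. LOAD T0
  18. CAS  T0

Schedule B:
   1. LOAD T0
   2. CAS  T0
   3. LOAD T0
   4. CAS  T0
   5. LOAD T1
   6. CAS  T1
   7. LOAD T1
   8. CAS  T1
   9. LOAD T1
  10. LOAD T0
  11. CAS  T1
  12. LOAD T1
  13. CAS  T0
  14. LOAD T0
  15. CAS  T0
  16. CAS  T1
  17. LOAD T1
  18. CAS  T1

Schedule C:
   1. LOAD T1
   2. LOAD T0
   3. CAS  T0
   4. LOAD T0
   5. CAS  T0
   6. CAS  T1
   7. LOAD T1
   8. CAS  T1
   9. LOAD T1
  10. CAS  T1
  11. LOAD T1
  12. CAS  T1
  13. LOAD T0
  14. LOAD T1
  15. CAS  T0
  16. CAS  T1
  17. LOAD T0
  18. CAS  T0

B

Run B:
[1] T0.load  rd  (counter 0, T0.r 0)
[2] T0.cas  hit  (counter 1, T0.r 0)
[3] T0.load  rd  (counter 1, T0.r 1)
[4] T0.cas  hit  (counter 2, T0.r 1)
[5] T1.load  rd  (counter 2, T1.r 2)
[6] T1.cas  hit  (counter 3, T1.r 2)
[7] T1.load  rd  (counter 3, T1.r 3)
[8] T1.cas  hit  (counter 4, T1.r 3)
[9] T1.load  rd  (counter 4, T1.r 4)
[10] T0.load  rd  (counter 4, T0.r 4)
[11] T1.cas  hit  (counter 5, T1.r 4)
[12] T1.load  rd  (counter 5, T1.r 5)
[13] T0.cas  miss  (counter 5, T0.r 4)
[14] T0.load  rd  (counter 5, T0.r 5)
[15] T0.cas  hit  (counter 6, T0.r 5)
[16] T1.cas  miss  (counter 6, T1.r 5)
[17] T1.load  rd  (counter 6, T1.r 6)
[18] T1.cas  hit  (counter 7, T1.r 6)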